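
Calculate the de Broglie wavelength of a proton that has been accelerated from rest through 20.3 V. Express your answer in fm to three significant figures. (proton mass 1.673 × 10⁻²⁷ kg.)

KE = eV = 1.602 × 10⁻¹⁹ × 20.30 = 3.252 × 10⁻¹⁸ J.
p = √(2mKE) = √(2 × 1.673 × 10⁻²⁷ × 3.252 × 10⁻¹⁸) = 1.043 × 10⁻²² kg·m/s.
λ = h/p = 6.626 × 10⁻³⁴ / 1.043 × 10⁻²² = 6.35 × 10⁻¹² m = 6350 fm.

λ = 6350 fm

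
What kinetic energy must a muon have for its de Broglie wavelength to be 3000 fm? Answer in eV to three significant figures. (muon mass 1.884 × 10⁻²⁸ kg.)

KE = 808 eV

p = h/λ = 6.626 × 10⁻³⁴ / 3.000 × 10⁻¹² = 2.209 × 10⁻²² kg·m/s.
KE = p²/(2m) = (2.209 × 10⁻²²)² / (2 × 1.884 × 10⁻²⁸) = 1.295 × 10⁻¹⁶ J = 808 eV.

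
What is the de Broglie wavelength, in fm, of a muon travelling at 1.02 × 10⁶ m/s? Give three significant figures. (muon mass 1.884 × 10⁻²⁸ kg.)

λ = 3450 fm

p = mv = 1.884 × 10⁻²⁸ × 1.02 × 10⁶ = 1.922 × 10⁻²² kg·m/s.
λ = h/p = 6.626 × 10⁻³⁴ / 1.922 × 10⁻²² = 3.45 × 10⁻¹² m = 3450 fm.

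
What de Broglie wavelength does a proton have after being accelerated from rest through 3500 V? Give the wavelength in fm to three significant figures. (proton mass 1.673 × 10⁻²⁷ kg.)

λ = 484 fm

KE = eV = 1.602 × 10⁻¹⁹ × 3500 = 5.607 × 10⁻¹⁶ J.
p = √(2mKE) = √(2 × 1.673 × 10⁻²⁷ × 5.607 × 10⁻¹⁶) = 1.370 × 10⁻²¹ kg·m/s.
λ = h/p = 6.626 × 10⁻³⁴ / 1.370 × 10⁻²¹ = 4.84 × 10⁻¹³ m = 484 fm.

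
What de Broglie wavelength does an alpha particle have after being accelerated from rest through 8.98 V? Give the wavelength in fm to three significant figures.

λ = 3390 fm

KE = 2eV = 2 × 1.602 × 10⁻¹⁹ × 8.980 = 2.877 × 10⁻¹⁸ J.
p = √(2mKE) = √(2 × 6.645 × 10⁻²⁷ × 2.877 × 10⁻¹⁸) = 1.955 × 10⁻²² kg·m/s.
λ = h/p = 6.626 × 10⁻³⁴ / 1.955 × 10⁻²² = 3.39 × 10⁻¹² m = 3390 fm.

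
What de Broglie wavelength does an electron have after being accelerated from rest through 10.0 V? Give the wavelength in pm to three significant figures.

KE = eV = 1.602 × 10⁻¹⁹ × 10.00 = 1.602 × 10⁻¹⁸ J.
p = √(2mKE) = √(2 × 9.109 × 10⁻³¹ × 1.602 × 10⁻¹⁸) = 1.708 × 10⁻²⁴ kg·m/s.
λ = h/p = 6.626 × 10⁻³⁴ / 1.708 × 10⁻²⁴ = 3.88 × 10⁻¹⁰ m = 388 pm.

λ = 388 pm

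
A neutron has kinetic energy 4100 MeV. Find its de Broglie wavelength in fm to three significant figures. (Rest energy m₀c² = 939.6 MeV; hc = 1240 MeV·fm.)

Total energy E = KE + m₀c² = 4100 + 939.6 = 5039.6 MeV.
(pc)² = E² − (m₀c²)² = (5039.6)² − (939.6)² = 2.451 × 10⁷ MeV², so pc = 4951 MeV.
λ = hc/(pc) = 1240 MeV·fm / 4951 MeV = 0.250 fm.

λ = 0.250 fm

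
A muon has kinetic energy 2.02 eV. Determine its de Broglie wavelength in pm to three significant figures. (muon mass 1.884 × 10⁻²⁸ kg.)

KE = 2.02 eV = 3.236 × 10⁻¹⁹ J.
p = √(2mKE) = √(2 × 1.884 × 10⁻²⁸ × 3.236 × 10⁻¹⁹) = 1.104 × 10⁻²³ kg·m/s.
λ = h/p = 6.626 × 10⁻³⁴ / 1.104 × 10⁻²³ = 6.00 × 10⁻¹¹ m = 60.0 pm.

λ = 60.0 pm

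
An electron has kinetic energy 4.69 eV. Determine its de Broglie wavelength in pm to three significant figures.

KE = 4.69 eV = 7.513 × 10⁻¹⁹ J.
p = √(2mKE) = √(2 × 9.109 × 10⁻³¹ × 7.513 × 10⁻¹⁹) = 1.170 × 10⁻²⁴ kg·m/s.
λ = h/p = 6.626 × 10⁻³⁴ / 1.170 × 10⁻²⁴ = 5.66 × 10⁻¹⁰ m = 566 pm.

λ = 566 pm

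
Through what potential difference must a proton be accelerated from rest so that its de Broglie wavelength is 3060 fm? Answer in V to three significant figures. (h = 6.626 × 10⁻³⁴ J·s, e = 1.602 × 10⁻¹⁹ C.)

p = h/λ = 6.626 × 10⁻³⁴ / 3.060 × 10⁻¹² = 2.165 × 10⁻²² kg·m/s.
KE = p²/(2m) = 1.401 × 10⁻¹⁷ J.
V = KE/e = 1.401 × 10⁻¹⁷ / (1.602 × 10⁻¹⁹) = 87.5 V.

V = 87.5 V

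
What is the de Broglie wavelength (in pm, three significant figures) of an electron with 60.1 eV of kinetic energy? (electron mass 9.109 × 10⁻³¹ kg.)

λ = 158 pm

KE = 60.1 eV = 9.628 × 10⁻¹⁸ J.
p = √(2mKE) = √(2 × 9.109 × 10⁻³¹ × 9.628 × 10⁻¹⁸) = 4.188 × 10⁻²⁴ kg·m/s.
λ = h/p = 6.626 × 10⁻³⁴ / 4.188 × 10⁻²⁴ = 1.58 × 10⁻¹⁰ m = 158 pm.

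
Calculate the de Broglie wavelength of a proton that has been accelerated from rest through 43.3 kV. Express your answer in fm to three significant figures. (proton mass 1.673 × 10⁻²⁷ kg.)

KE = eV = 1.602 × 10⁻¹⁹ × 4.330 × 10⁴ = 6.937 × 10⁻¹⁵ J.
p = √(2mKE) = √(2 × 1.673 × 10⁻²⁷ × 6.937 × 10⁻¹⁵) = 4.818 × 10⁻²¹ kg·m/s.
λ = h/p = 6.626 × 10⁻³⁴ / 4.818 × 10⁻²¹ = 1.38 × 10⁻¹³ m = 138 fm.

λ = 138 fm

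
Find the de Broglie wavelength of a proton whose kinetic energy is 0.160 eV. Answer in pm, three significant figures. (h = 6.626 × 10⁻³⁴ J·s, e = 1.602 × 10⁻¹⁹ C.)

λ = 71.5 pm

KE = 0.160 eV = 2.563 × 10⁻²⁰ J.
p = √(2mKE) = √(2 × 1.673 × 10⁻²⁷ × 2.563 × 10⁻²⁰) = 9.261 × 10⁻²⁴ kg·m/s.
λ = h/p = 6.626 × 10⁻³⁴ / 9.261 × 10⁻²⁴ = 7.15 × 10⁻¹¹ m = 71.5 pm.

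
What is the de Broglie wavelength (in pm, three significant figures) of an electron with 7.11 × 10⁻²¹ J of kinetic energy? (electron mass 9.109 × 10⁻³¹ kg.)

p = √(2mKE) = √(2 × 9.109 × 10⁻³¹ × 7.110 × 10⁻²¹) = 1.138 × 10⁻²⁵ kg·m/s.
λ = h/p = 6.626 × 10⁻³⁴ / 1.138 × 10⁻²⁵ = 5.82 × 10⁻⁹ m = 5820 pm.

λ = 5820 pm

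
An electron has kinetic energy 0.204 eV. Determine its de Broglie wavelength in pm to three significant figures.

λ = 2720 pm

KE = 0.204 eV = 3.268 × 10⁻²⁰ J.
p = √(2mKE) = √(2 × 9.109 × 10⁻³¹ × 3.268 × 10⁻²⁰) = 2.440 × 10⁻²⁵ kg·m/s.
λ = h/p = 6.626 × 10⁻³⁴ / 2.440 × 10⁻²⁵ = 2.72 × 10⁻⁹ m = 2720 pm.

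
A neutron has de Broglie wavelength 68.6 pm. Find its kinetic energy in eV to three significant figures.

p = h/λ = 6.626 × 10⁻³⁴ / 6.860 × 10⁻¹¹ = 9.659 × 10⁻²⁴ kg·m/s.
KE = p²/(2m) = (9.659 × 10⁻²⁴)² / (2 × 1.675 × 10⁻²⁷) = 2.785 × 10⁻²⁰ J = 0.174 eV.

KE = 0.174 eV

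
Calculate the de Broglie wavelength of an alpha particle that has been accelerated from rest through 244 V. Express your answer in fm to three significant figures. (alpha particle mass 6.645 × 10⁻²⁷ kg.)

KE = 2eV = 2 × 1.602 × 10⁻¹⁹ × 244.0 = 7.818 × 10⁻¹⁷ J.
p = √(2mKE) = √(2 × 6.645 × 10⁻²⁷ × 7.818 × 10⁻¹⁷) = 1.019 × 10⁻²¹ kg·m/s.
λ = h/p = 6.626 × 10⁻³⁴ / 1.019 × 10⁻²¹ = 6.50 × 10⁻¹³ m = 650 fm.

λ = 650 fm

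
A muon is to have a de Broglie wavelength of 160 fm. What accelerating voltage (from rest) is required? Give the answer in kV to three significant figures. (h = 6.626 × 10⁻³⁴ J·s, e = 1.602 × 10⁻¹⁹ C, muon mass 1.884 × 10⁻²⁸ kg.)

V = 284 kV

p = h/λ = 6.626 × 10⁻³⁴ / 1.600 × 10⁻¹³ = 4.141 × 10⁻²¹ kg·m/s.
KE = p²/(2m) = 4.551 × 10⁻¹⁴ J.
V = KE/e = 4.551 × 10⁻¹⁴ / (1.602 × 10⁻¹⁹) = 284 kV.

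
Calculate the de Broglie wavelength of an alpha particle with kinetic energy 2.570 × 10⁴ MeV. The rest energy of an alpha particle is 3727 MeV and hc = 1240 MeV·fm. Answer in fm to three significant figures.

Total energy E = KE + m₀c² = 2.570 × 10⁴ + 3727 = 29427 MeV.
(pc)² = E² − (m₀c²)² = (29427)² − (3727)² = 8.521 × 10⁸ MeV², so pc = 2.919 × 10⁴ MeV.
λ = hc/(pc) = 1240 MeV·fm / 2.919 × 10⁴ MeV = 0.0425 fm.

λ = 0.0425 fm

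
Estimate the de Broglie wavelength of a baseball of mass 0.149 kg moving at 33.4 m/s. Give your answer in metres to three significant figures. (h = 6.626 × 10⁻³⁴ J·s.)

λ = 1.33 × 10⁻³⁴ m

p = mv = 0.149 × 33.4 = 4.977 kg·m/s.
λ = h/p = 6.626 × 10⁻³⁴ / 4.977 = 1.33 × 10⁻³⁴ m.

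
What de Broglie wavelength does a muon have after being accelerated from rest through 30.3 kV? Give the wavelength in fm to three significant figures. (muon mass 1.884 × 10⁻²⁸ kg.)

λ = 490 fm

KE = eV = 1.602 × 10⁻¹⁹ × 3.030 × 10⁴ = 4.854 × 10⁻¹⁵ J.
p = √(2mKE) = √(2 × 1.884 × 10⁻²⁸ × 4.854 × 10⁻¹⁵) = 1.352 × 10⁻²¹ kg·m/s.
λ = h/p = 6.626 × 10⁻³⁴ / 1.352 × 10⁻²¹ = 4.90 × 10⁻¹³ m = 490 fm.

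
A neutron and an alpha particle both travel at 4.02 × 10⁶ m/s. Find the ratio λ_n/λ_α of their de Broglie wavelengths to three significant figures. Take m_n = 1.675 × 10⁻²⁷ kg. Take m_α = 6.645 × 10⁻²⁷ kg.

λ_n/λ_α = 3.97

At fixed v, p = mv so λ = h/(mv) ∝ 1/m.
λ_n/λ_α = m_α/m_n = 6.645 × 10⁻²⁷/1.675 × 10⁻²⁷ = 3.97.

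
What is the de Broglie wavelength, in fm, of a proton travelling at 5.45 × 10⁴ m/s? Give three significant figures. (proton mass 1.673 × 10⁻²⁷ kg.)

p = mv = 1.673 × 10⁻²⁷ × 5.45 × 10⁴ = 9.118 × 10⁻²³ kg·m/s.
λ = h/p = 6.626 × 10⁻³⁴ / 9.118 × 10⁻²³ = 7.27 × 10⁻¹² m = 7270 fm.

λ = 7270 fm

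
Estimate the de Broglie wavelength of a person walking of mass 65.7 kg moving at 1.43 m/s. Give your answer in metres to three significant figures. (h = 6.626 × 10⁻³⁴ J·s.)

p = mv = 65.7 × 1.43 = 9.395 × 10¹ kg·m/s.
λ = h/p = 6.626 × 10⁻³⁴ / 9.395 × 10¹ = 7.05 × 10⁻³⁶ m.

λ = 7.05 × 10⁻³⁶ m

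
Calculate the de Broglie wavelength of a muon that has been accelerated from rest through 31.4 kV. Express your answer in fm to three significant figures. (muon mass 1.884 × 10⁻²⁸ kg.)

λ = 481 fm

KE = eV = 1.602 × 10⁻¹⁹ × 3.140 × 10⁴ = 5.030 × 10⁻¹⁵ J.
p = √(2mKE) = √(2 × 1.884 × 10⁻²⁸ × 5.030 × 10⁻¹⁵) = 1.377 × 10⁻²¹ kg·m/s.
λ = h/p = 6.626 × 10⁻³⁴ / 1.377 × 10⁻²¹ = 4.81 × 10⁻¹³ m = 481 fm.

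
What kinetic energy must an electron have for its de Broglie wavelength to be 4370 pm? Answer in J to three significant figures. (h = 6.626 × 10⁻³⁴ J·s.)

KE = 1.26 × 10⁻²⁰ J

p = h/λ = 6.626 × 10⁻³⁴ / 4.370 × 10⁻⁹ = 1.516 × 10⁻²⁵ kg·m/s.
KE = p²/(2m) = (1.516 × 10⁻²⁵)² / (2 × 9.109 × 10⁻³¹) = 1.262 × 10⁻²⁰ J = 1.26 × 10⁻²⁰ J.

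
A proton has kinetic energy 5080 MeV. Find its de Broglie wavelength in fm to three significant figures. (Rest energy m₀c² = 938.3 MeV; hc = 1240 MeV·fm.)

λ = 0.209 fm

Total energy E = KE + m₀c² = 5080 + 938.3 = 6018.3 MeV.
(pc)² = E² − (m₀c²)² = (6018.3)² − (938.3)² = 3.534 × 10⁷ MeV², so pc = 5945 MeV.
λ = hc/(pc) = 1240 MeV·fm / 5945 MeV = 0.209 fm.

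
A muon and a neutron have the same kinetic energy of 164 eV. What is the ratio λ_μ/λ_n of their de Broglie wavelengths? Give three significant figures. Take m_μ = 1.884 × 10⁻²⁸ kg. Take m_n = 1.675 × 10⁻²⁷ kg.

At fixed KE, p = √(2mKE) so λ = h/p ∝ 1/√m.
λ_μ/λ_n = √(m_n/m_μ) = √(1.675 × 10⁻²⁷/1.884 × 10⁻²⁸) = √(8.891) = 2.98.

λ_μ/λ_n = 2.98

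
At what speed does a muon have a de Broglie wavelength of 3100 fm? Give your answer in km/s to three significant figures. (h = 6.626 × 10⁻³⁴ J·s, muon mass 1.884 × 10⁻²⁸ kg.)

p = h/λ = 6.626 × 10⁻³⁴ / 3.100 × 10⁻¹² = 2.137 × 10⁻²² kg·m/s.
v = p/m = 2.137 × 10⁻²² / 1.884 × 10⁻²⁸ = 1.13 × 10⁶ m/s = 1130 km/s.

v = 1130 km/s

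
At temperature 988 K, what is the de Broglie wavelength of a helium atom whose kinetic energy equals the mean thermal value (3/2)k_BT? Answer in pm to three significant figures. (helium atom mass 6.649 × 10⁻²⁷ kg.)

KE = (3/2)k_BT = 1.5 × 1.381 × 10⁻²³ × 988 = 2.047 × 10⁻²⁰ J.
p = √(2mKE) = √(2 × 6.649 × 10⁻²⁷ × 2.047 × 10⁻²⁰) = 1.650 × 10⁻²³ kg·m/s.
λ = h/p = 4.02 × 10⁻¹¹ m = 40.2 pm.

λ = 40.2 pm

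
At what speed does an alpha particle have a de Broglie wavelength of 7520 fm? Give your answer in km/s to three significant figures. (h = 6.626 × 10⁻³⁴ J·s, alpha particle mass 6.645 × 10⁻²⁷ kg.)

v = 13.3 km/s

p = h/λ = 6.626 × 10⁻³⁴ / 7.520 × 10⁻¹² = 8.811 × 10⁻²³ kg·m/s.
v = p/m = 8.811 × 10⁻²³ / 6.645 × 10⁻²⁷ = 1.33 × 10⁴ m/s = 13.3 km/s.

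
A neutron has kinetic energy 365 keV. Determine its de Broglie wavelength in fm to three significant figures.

λ = 47.3 fm

KE = 365 keV = 5.847 × 10⁻¹⁴ J.
p = √(2mKE) = √(2 × 1.675 × 10⁻²⁷ × 5.847 × 10⁻¹⁴) = 1.400 × 10⁻²⁰ kg·m/s.
λ = h/p = 6.626 × 10⁻³⁴ / 1.400 × 10⁻²⁰ = 4.73 × 10⁻¹⁴ m = 47.3 fm.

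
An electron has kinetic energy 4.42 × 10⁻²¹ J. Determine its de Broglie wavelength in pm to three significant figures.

p = √(2mKE) = √(2 × 9.109 × 10⁻³¹ × 4.420 × 10⁻²¹) = 8.973 × 10⁻²⁶ kg·m/s.
λ = h/p = 6.626 × 10⁻³⁴ / 8.973 × 10⁻²⁶ = 7.38 × 10⁻⁹ m = 7380 pm.

λ = 7380 pm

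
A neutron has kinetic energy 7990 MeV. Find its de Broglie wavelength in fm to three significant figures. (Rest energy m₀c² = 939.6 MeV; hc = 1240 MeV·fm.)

Total energy E = KE + m₀c² = 7990 + 939.6 = 8929.6 MeV.
(pc)² = E² − (m₀c²)² = (8929.6)² − (939.6)² = 7.885 × 10⁷ MeV², so pc = 8880 MeV.
λ = hc/(pc) = 1240 MeV·fm / 8880 MeV = 0.140 fm.

λ = 0.140 fm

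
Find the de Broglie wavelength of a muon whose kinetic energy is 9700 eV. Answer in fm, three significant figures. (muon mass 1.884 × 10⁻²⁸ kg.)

λ = 866 fm

KE = 9700 eV = 1.554 × 10⁻¹⁵ J.
p = √(2mKE) = √(2 × 1.884 × 10⁻²⁸ × 1.554 × 10⁻¹⁵) = 7.652 × 10⁻²² kg·m/s.
λ = h/p = 6.626 × 10⁻³⁴ / 7.652 × 10⁻²² = 8.66 × 10⁻¹³ m = 866 fm.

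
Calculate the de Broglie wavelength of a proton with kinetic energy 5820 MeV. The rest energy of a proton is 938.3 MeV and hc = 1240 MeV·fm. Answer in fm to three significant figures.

λ = 0.185 fm

Total energy E = KE + m₀c² = 5820 + 938.3 = 6758.3 MeV.
(pc)² = E² − (m₀c²)² = (6758.3)² − (938.3)² = 4.479 × 10⁷ MeV², so pc = 6693 MeV.
λ = hc/(pc) = 1240 MeV·fm / 6693 MeV = 0.185 fm.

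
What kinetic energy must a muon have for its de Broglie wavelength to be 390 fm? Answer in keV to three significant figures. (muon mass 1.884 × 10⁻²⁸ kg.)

p = h/λ = 6.626 × 10⁻³⁴ / 3.900 × 10⁻¹³ = 1.699 × 10⁻²¹ kg·m/s.
KE = p²/(2m) = (1.699 × 10⁻²¹)² / (2 × 1.884 × 10⁻²⁸) = 7.661 × 10⁻¹⁵ J = 47.8 keV.

KE = 47.8 keV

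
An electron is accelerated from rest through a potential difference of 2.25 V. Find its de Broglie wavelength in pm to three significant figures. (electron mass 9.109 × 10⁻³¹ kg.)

KE = eV = 1.602 × 10⁻¹⁹ × 2.250 = 3.605 × 10⁻¹⁹ J.
p = √(2mKE) = √(2 × 9.109 × 10⁻³¹ × 3.605 × 10⁻¹⁹) = 8.104 × 10⁻²⁵ kg·m/s.
λ = h/p = 6.626 × 10⁻³⁴ / 8.104 × 10⁻²⁵ = 8.18 × 10⁻¹⁰ m = 818 pm.

λ = 818 pm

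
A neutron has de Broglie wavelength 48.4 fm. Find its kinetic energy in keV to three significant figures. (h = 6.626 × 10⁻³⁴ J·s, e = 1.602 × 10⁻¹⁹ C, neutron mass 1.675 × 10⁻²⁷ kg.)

KE = 349 keV

p = h/λ = 6.626 × 10⁻³⁴ / 4.840 × 10⁻¹⁴ = 1.369 × 10⁻²⁰ kg·m/s.
KE = p²/(2m) = (1.369 × 10⁻²⁰)² / (2 × 1.675 × 10⁻²⁷) = 5.595 × 10⁻¹⁴ J = 349 keV.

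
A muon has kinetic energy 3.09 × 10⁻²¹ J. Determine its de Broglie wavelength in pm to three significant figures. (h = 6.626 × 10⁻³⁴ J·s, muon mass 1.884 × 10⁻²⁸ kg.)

p = √(2mKE) = √(2 × 1.884 × 10⁻²⁸ × 3.090 × 10⁻²¹) = 1.079 × 10⁻²⁴ kg·m/s.
λ = h/p = 6.626 × 10⁻³⁴ / 1.079 × 10⁻²⁴ = 6.14 × 10⁻¹⁰ m = 614 pm.

λ = 614 pm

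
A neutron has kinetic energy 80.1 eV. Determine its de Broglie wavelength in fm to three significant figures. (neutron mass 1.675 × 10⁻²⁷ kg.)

λ = 3200 fm

KE = 80.1 eV = 1.283 × 10⁻¹⁷ J.
p = √(2mKE) = √(2 × 1.675 × 10⁻²⁷ × 1.283 × 10⁻¹⁷) = 2.073 × 10⁻²² kg·m/s.
λ = h/p = 6.626 × 10⁻³⁴ / 2.073 × 10⁻²² = 3.20 × 10⁻¹² m = 3200 fm.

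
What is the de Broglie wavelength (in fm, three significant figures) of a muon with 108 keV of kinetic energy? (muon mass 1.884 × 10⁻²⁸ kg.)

KE = 108 keV = 1.730 × 10⁻¹⁴ J.
p = √(2mKE) = √(2 × 1.884 × 10⁻²⁸ × 1.730 × 10⁻¹⁴) = 2.553 × 10⁻²¹ kg·m/s.
λ = h/p = 6.626 × 10⁻³⁴ / 2.553 × 10⁻²¹ = 2.60 × 10⁻¹³ m = 260 fm.

λ = 260 fm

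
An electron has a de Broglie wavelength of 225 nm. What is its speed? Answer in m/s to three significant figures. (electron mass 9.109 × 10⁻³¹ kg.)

p = h/λ = 6.626 × 10⁻³⁴ / 2.250 × 10⁻⁷ = 2.945 × 10⁻²⁷ kg·m/s.
v = p/m = 2.945 × 10⁻²⁷ / 9.109 × 10⁻³¹ = 3.23 × 10³ m/s = 3230 m/s.

v = 3230 m/s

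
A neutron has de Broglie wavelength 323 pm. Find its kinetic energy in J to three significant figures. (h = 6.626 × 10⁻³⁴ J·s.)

p = h/λ = 6.626 × 10⁻³⁴ / 3.230 × 10⁻¹⁰ = 2.051 × 10⁻²⁴ kg·m/s.
KE = p²/(2m) = (2.051 × 10⁻²⁴)² / (2 × 1.675 × 10⁻²⁷) = 1.256 × 10⁻²¹ J = 1.26 × 10⁻²¹ J.

KE = 1.26 × 10⁻²¹ J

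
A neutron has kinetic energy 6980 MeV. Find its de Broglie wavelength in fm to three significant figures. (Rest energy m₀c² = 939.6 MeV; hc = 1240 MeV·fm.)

Total energy E = KE + m₀c² = 6980 + 939.6 = 7919.6 MeV.
(pc)² = E² − (m₀c²)² = (7919.6)² − (939.6)² = 6.184 × 10⁷ MeV², so pc = 7864 MeV.
λ = hc/(pc) = 1240 MeV·fm / 7864 MeV = 0.158 fm.

λ = 0.158 fm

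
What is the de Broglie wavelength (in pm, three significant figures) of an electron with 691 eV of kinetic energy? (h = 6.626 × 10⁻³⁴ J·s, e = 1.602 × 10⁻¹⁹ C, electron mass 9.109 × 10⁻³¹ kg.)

λ = 46.7 pm

KE = 691 eV = 1.107 × 10⁻¹⁶ J.
p = √(2mKE) = √(2 × 9.109 × 10⁻³¹ × 1.107 × 10⁻¹⁶) = 1.420 × 10⁻²³ kg·m/s.
λ = h/p = 6.626 × 10⁻³⁴ / 1.420 × 10⁻²³ = 4.67 × 10⁻¹¹ m = 46.7 pm.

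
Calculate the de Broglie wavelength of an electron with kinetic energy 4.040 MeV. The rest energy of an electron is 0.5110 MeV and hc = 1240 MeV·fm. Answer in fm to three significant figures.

Total energy E = KE + m₀c² = 4.040 + 0.5110 = 4.5510 MeV.
(pc)² = E² − (m₀c²)² = (4.5510)² − (0.5110)² = 20.45 MeV², so pc = 4.522 MeV.
λ = hc/(pc) = 1240 MeV·fm / 4.522 MeV = 274 fm.

λ = 274 fm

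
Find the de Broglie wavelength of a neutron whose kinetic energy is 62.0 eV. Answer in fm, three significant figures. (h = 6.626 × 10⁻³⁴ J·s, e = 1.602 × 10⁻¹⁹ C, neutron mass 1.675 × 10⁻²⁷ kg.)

KE = 62.0 eV = 9.932 × 10⁻¹⁸ J.
p = √(2mKE) = √(2 × 1.675 × 10⁻²⁷ × 9.932 × 10⁻¹⁸) = 1.824 × 10⁻²² kg·m/s.
λ = h/p = 6.626 × 10⁻³⁴ / 1.824 × 10⁻²² = 3.63 × 10⁻¹² m = 3630 fm.

λ = 3630 fm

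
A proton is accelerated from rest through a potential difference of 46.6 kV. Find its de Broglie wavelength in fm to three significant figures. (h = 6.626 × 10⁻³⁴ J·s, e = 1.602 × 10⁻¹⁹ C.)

KE = eV = 1.602 × 10⁻¹⁹ × 4.660 × 10⁴ = 7.465 × 10⁻¹⁵ J.
p = √(2mKE) = √(2 × 1.673 × 10⁻²⁷ × 7.465 × 10⁻¹⁵) = 4.998 × 10⁻²¹ kg·m/s.
λ = h/p = 6.626 × 10⁻³⁴ / 4.998 × 10⁻²¹ = 1.33 × 10⁻¹³ m = 133 fm.

λ = 133 fm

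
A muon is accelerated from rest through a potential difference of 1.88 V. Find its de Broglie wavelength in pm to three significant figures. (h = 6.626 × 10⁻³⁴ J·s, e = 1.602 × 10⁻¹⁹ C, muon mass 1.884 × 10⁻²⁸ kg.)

λ = 62.2 pm

KE = eV = 1.602 × 10⁻¹⁹ × 1.880 = 3.012 × 10⁻¹⁹ J.
p = √(2mKE) = √(2 × 1.884 × 10⁻²⁸ × 3.012 × 10⁻¹⁹) = 1.065 × 10⁻²³ kg·m/s.
λ = h/p = 6.626 × 10⁻³⁴ / 1.065 × 10⁻²³ = 6.22 × 10⁻¹¹ m = 62.2 pm.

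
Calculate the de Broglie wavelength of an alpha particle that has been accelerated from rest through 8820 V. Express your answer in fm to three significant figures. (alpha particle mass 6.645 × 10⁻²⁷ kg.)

λ = 108 fm

KE = 2eV = 2 × 1.602 × 10⁻¹⁹ × 8820 = 2.826 × 10⁻¹⁵ J.
p = √(2mKE) = √(2 × 6.645 × 10⁻²⁷ × 2.826 × 10⁻¹⁵) = 6.128 × 10⁻²¹ kg·m/s.
λ = h/p = 6.626 × 10⁻³⁴ / 6.128 × 10⁻²¹ = 1.08 × 10⁻¹³ m = 108 fm.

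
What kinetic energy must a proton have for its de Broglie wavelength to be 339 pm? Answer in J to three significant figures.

KE = 1.14 × 10⁻²¹ J

p = h/λ = 6.626 × 10⁻³⁴ / 3.390 × 10⁻¹⁰ = 1.955 × 10⁻²⁴ kg·m/s.
KE = p²/(2m) = (1.955 × 10⁻²⁴)² / (2 × 1.673 × 10⁻²⁷) = 1.142 × 10⁻²¹ J = 1.14 × 10⁻²¹ J.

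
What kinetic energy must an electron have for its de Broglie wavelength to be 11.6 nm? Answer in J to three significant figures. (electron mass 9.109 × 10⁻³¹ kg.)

KE = 1.79 × 10⁻²¹ J

p = h/λ = 6.626 × 10⁻³⁴ / 1.160 × 10⁻⁸ = 5.712 × 10⁻²⁶ kg·m/s.
KE = p²/(2m) = (5.712 × 10⁻²⁶)² / (2 × 9.109 × 10⁻³¹) = 1.791 × 10⁻²¹ J = 1.79 × 10⁻²¹ J.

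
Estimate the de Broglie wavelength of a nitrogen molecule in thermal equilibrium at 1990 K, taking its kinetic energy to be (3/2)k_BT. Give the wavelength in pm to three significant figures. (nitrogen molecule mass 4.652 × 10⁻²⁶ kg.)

KE = (3/2)k_BT = 1.5 × 1.381 × 10⁻²³ × 1990 = 4.122 × 10⁻²⁰ J.
p = √(2mKE) = √(2 × 4.652 × 10⁻²⁶ × 4.122 × 10⁻²⁰) = 6.193 × 10⁻²³ kg·m/s.
λ = h/p = 1.07 × 10⁻¹¹ m = 10.7 pm.

λ = 10.7 pm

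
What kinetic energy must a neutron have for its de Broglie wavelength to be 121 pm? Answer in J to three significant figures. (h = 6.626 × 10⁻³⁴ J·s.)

p = h/λ = 6.626 × 10⁻³⁴ / 1.210 × 10⁻¹⁰ = 5.476 × 10⁻²⁴ kg·m/s.
KE = p²/(2m) = (5.476 × 10⁻²⁴)² / (2 × 1.675 × 10⁻²⁷) = 8.951 × 10⁻²¹ J = 8.95 × 10⁻²¹ J.

KE = 8.95 × 10⁻²¹ J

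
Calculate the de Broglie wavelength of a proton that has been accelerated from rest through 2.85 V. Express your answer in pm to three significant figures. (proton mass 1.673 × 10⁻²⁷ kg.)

λ = 17.0 pm

KE = eV = 1.602 × 10⁻¹⁹ × 2.850 = 4.566 × 10⁻¹⁹ J.
p = √(2mKE) = √(2 × 1.673 × 10⁻²⁷ × 4.566 × 10⁻¹⁹) = 3.909 × 10⁻²³ kg·m/s.
λ = h/p = 6.626 × 10⁻³⁴ / 3.909 × 10⁻²³ = 1.70 × 10⁻¹¹ m = 17.0 pm.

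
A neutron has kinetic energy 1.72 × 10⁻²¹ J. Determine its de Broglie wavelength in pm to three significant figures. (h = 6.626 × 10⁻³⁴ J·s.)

λ = 276 pm

p = √(2mKE) = √(2 × 1.675 × 10⁻²⁷ × 1.720 × 10⁻²¹) = 2.400 × 10⁻²⁴ kg·m/s.
λ = h/p = 6.626 × 10⁻³⁴ / 2.400 × 10⁻²⁴ = 2.76 × 10⁻¹⁰ m = 276 pm.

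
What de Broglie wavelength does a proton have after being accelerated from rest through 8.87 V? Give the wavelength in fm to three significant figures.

λ = 9610 fm

KE = eV = 1.602 × 10⁻¹⁹ × 8.870 = 1.421 × 10⁻¹⁸ J.
p = √(2mKE) = √(2 × 1.673 × 10⁻²⁷ × 1.421 × 10⁻¹⁸) = 6.895 × 10⁻²³ kg·m/s.
λ = h/p = 6.626 × 10⁻³⁴ / 6.895 × 10⁻²³ = 9.61 × 10⁻¹² m = 9610 fm.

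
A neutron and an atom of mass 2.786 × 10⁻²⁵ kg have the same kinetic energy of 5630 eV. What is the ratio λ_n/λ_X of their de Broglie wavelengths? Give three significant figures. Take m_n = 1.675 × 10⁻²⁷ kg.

At fixed KE, p = √(2mKE) so λ = h/p ∝ 1/√m.
λ_n/λ_X = √(m_X/m_n) = √(2.786 × 10⁻²⁵/1.675 × 10⁻²⁷) = √(166.3) = 12.9.

λ_n/λ_X = 12.9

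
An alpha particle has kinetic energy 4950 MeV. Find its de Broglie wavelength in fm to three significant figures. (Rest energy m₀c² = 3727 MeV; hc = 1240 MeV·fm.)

Total energy E = KE + m₀c² = 4950 + 3727 = 8677 MeV.
(pc)² = E² − (m₀c²)² = (8677)² − (3727)² = 6.140 × 10⁷ MeV², so pc = 7836 MeV.
λ = hc/(pc) = 1240 MeV·fm / 7836 MeV = 0.158 fm.

λ = 0.158 fm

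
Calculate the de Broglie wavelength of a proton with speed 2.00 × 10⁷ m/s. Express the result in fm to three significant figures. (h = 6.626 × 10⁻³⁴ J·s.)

p = mv = 1.673 × 10⁻²⁷ × 2.00 × 10⁷ = 3.346 × 10⁻²⁰ kg·m/s.
λ = h/p = 6.626 × 10⁻³⁴ / 3.346 × 10⁻²⁰ = 1.98 × 10⁻¹⁴ m = 19.8 fm.

λ = 19.8 fm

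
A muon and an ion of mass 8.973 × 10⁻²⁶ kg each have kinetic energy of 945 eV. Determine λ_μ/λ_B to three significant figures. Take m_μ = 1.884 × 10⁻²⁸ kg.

λ_μ/λ_B = 21.8

At fixed KE, p = √(2mKE) so λ = h/p ∝ 1/√m.
λ_μ/λ_B = √(m_B/m_μ) = √(8.973 × 10⁻²⁶/1.884 × 10⁻²⁸) = √(476.3) = 21.8.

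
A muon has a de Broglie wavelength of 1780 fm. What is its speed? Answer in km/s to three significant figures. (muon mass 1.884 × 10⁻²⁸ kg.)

p = h/λ = 6.626 × 10⁻³⁴ / 1.780 × 10⁻¹² = 3.722 × 10⁻²² kg·m/s.
v = p/m = 3.722 × 10⁻²² / 1.884 × 10⁻²⁸ = 1.98 × 10⁶ m/s = 1980 km/s.

v = 1980 km/s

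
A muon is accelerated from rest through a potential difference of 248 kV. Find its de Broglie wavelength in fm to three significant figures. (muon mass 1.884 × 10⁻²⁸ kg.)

KE = eV = 1.602 × 10⁻¹⁹ × 2.480 × 10⁵ = 3.973 × 10⁻¹⁴ J.
p = √(2mKE) = √(2 × 1.884 × 10⁻²⁸ × 3.973 × 10⁻¹⁴) = 3.869 × 10⁻²¹ kg·m/s.
λ = h/p = 6.626 × 10⁻³⁴ / 3.869 × 10⁻²¹ = 1.71 × 10⁻¹³ m = 171 fm.

λ = 171 fm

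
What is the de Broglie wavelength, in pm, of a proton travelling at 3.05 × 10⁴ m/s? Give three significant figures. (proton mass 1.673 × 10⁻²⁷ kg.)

p = mv = 1.673 × 10⁻²⁷ × 3.05 × 10⁴ = 5.103 × 10⁻²³ kg·m/s.
λ = h/p = 6.626 × 10⁻³⁴ / 5.103 × 10⁻²³ = 1.30 × 10⁻¹¹ m = 13.0 pm.

λ = 13.0 pm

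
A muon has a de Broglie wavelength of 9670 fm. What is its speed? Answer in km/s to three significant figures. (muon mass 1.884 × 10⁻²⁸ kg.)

v = 364 km/s

p = h/λ = 6.626 × 10⁻³⁴ / 9.670 × 10⁻¹² = 6.852 × 10⁻²³ kg·m/s.
v = p/m = 6.852 × 10⁻²³ / 1.884 × 10⁻²⁸ = 3.64 × 10⁵ m/s = 364 km/s.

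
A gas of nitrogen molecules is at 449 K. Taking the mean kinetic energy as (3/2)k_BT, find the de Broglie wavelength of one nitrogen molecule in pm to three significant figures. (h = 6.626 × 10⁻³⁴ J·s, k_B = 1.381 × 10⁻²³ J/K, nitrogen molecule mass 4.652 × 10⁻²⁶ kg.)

KE = (3/2)k_BT = 1.5 × 1.381 × 10⁻²³ × 449 = 9.301 × 10⁻²¹ J.
p = √(2mKE) = √(2 × 4.652 × 10⁻²⁶ × 9.301 × 10⁻²¹) = 2.942 × 10⁻²³ kg·m/s.
λ = h/p = 2.25 × 10⁻¹¹ m = 22.5 pm.

λ = 22.5 pm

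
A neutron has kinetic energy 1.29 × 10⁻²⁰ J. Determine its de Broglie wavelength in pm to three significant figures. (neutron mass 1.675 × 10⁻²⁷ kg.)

p = √(2mKE) = √(2 × 1.675 × 10⁻²⁷ × 1.290 × 10⁻²⁰) = 6.574 × 10⁻²⁴ kg·m/s.
λ = h/p = 6.626 × 10⁻³⁴ / 6.574 × 10⁻²⁴ = 1.01 × 10⁻¹⁰ m = 101 pm.

λ = 101 pm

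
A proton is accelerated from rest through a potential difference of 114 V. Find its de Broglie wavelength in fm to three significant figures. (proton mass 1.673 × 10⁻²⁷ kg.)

λ = 2680 fm

KE = eV = 1.602 × 10⁻¹⁹ × 114.0 = 1.826 × 10⁻¹⁷ J.
p = √(2mKE) = √(2 × 1.673 × 10⁻²⁷ × 1.826 × 10⁻¹⁷) = 2.472 × 10⁻²² kg·m/s.
λ = h/p = 6.626 × 10⁻³⁴ / 2.472 × 10⁻²² = 2.68 × 10⁻¹² m = 2680 fm.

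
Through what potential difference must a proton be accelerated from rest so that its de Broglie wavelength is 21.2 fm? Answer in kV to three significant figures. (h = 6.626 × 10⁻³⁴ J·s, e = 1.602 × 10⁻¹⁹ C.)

p = h/λ = 6.626 × 10⁻³⁴ / 2.120 × 10⁻¹⁴ = 3.125 × 10⁻²⁰ kg·m/s.
KE = p²/(2m) = 2.919 × 10⁻¹³ J.
V = KE/e = 2.919 × 10⁻¹³ / (1.602 × 10⁻¹⁹) = 1820 kV.

V = 1820 kV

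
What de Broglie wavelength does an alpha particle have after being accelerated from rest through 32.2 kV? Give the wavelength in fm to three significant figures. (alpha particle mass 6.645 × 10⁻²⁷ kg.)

λ = 56.6 fm

KE = 2eV = 2 × 1.602 × 10⁻¹⁹ × 3.220 × 10⁴ = 1.032 × 10⁻¹⁴ J.
p = √(2mKE) = √(2 × 6.645 × 10⁻²⁷ × 1.032 × 10⁻¹⁴) = 1.171 × 10⁻²⁰ kg·m/s.
λ = h/p = 6.626 × 10⁻³⁴ / 1.171 × 10⁻²⁰ = 5.66 × 10⁻¹⁴ m = 56.6 fm.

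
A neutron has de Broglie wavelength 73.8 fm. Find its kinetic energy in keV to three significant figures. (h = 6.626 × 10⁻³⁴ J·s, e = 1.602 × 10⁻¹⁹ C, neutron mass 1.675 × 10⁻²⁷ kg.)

p = h/λ = 6.626 × 10⁻³⁴ / 7.380 × 10⁻¹⁴ = 8.978 × 10⁻²¹ kg·m/s.
KE = p²/(2m) = (8.978 × 10⁻²¹)² / (2 × 1.675 × 10⁻²⁷) = 2.406 × 10⁻¹⁴ J = 150 keV.

KE = 150 keV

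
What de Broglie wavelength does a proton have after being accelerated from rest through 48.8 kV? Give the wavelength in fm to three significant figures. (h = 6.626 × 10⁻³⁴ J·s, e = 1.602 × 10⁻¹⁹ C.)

KE = eV = 1.602 × 10⁻¹⁹ × 4.880 × 10⁴ = 7.818 × 10⁻¹⁵ J.
p = √(2mKE) = √(2 × 1.673 × 10⁻²⁷ × 7.818 × 10⁻¹⁵) = 5.115 × 10⁻²¹ kg·m/s.
λ = h/p = 6.626 × 10⁻³⁴ / 5.115 × 10⁻²¹ = 1.30 × 10⁻¹³ m = 130 fm.

λ = 130 fm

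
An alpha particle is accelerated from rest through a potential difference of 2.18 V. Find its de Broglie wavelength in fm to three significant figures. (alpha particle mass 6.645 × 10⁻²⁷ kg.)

KE = 2eV = 2 × 1.602 × 10⁻¹⁹ × 2.180 = 6.985 × 10⁻¹⁹ J.
p = √(2mKE) = √(2 × 6.645 × 10⁻²⁷ × 6.985 × 10⁻¹⁹) = 9.635 × 10⁻²³ kg·m/s.
λ = h/p = 6.626 × 10⁻³⁴ / 9.635 × 10⁻²³ = 6.88 × 10⁻¹² m = 6880 fm.

λ = 6880 fm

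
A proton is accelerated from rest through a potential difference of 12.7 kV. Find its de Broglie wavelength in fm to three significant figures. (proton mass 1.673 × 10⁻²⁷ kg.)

λ = 254 fm

KE = eV = 1.602 × 10⁻¹⁹ × 1.270 × 10⁴ = 2.035 × 10⁻¹⁵ J.
p = √(2mKE) = √(2 × 1.673 × 10⁻²⁷ × 2.035 × 10⁻¹⁵) = 2.609 × 10⁻²¹ kg·m/s.
λ = h/p = 6.626 × 10⁻³⁴ / 2.609 × 10⁻²¹ = 2.54 × 10⁻¹³ m = 254 fm.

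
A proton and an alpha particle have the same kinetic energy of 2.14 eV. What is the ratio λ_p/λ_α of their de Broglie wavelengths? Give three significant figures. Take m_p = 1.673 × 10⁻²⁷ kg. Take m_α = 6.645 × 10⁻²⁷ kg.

λ_p/λ_α = 1.99

At fixed KE, p = √(2mKE) so λ = h/p ∝ 1/√m.
λ_p/λ_α = √(m_α/m_p) = √(6.645 × 10⁻²⁷/1.673 × 10⁻²⁷) = √(3.972) = 1.99.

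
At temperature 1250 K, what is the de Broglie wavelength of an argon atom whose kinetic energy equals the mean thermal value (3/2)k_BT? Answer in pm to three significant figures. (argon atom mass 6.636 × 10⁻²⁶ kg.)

KE = (3/2)k_BT = 1.5 × 1.381 × 10⁻²³ × 1250 = 2.589 × 10⁻²⁰ J.
p = √(2mKE) = √(2 × 6.636 × 10⁻²⁶ × 2.589 × 10⁻²⁰) = 5.862 × 10⁻²³ kg·m/s.
λ = h/p = 1.13 × 10⁻¹¹ m = 11.3 pm.

λ = 11.3 pm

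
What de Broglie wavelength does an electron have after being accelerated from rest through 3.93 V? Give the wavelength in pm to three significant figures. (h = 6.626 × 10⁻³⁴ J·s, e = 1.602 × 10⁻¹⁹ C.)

KE = eV = 1.602 × 10⁻¹⁹ × 3.930 = 6.296 × 10⁻¹⁹ J.
p = √(2mKE) = √(2 × 9.109 × 10⁻³¹ × 6.296 × 10⁻¹⁹) = 1.071 × 10⁻²⁴ kg·m/s.
λ = h/p = 6.626 × 10⁻³⁴ / 1.071 × 10⁻²⁴ = 6.19 × 10⁻¹⁰ m = 619 pm.

λ = 619 pm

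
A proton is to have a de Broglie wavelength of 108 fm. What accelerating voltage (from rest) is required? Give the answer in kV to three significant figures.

p = h/λ = 6.626 × 10⁻³⁴ / 1.080 × 10⁻¹³ = 6.135 × 10⁻²¹ kg·m/s.
KE = p²/(2m) = 1.125 × 10⁻¹⁴ J.
V = KE/e = 1.125 × 10⁻¹⁴ / (1.602 × 10⁻¹⁹) = 70.2 kV.

V = 70.2 kV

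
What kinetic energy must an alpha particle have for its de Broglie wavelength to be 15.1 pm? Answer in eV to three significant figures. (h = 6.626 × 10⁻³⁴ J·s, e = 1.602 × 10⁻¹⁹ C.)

p = h/λ = 6.626 × 10⁻³⁴ / 1.510 × 10⁻¹¹ = 4.388 × 10⁻²³ kg·m/s.
KE = p²/(2m) = (4.388 × 10⁻²³)² / (2 × 6.645 × 10⁻²⁷) = 1.449 × 10⁻¹⁹ J = 0.904 eV.

KE = 0.904 eV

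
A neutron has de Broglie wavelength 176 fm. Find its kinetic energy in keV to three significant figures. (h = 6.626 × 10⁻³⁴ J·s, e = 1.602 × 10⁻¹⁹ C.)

KE = 26.4 keV

p = h/λ = 6.626 × 10⁻³⁴ / 1.760 × 10⁻¹³ = 3.765 × 10⁻²¹ kg·m/s.
KE = p²/(2m) = (3.765 × 10⁻²¹)² / (2 × 1.675 × 10⁻²⁷) = 4.231 × 10⁻¹⁵ J = 26.4 keV.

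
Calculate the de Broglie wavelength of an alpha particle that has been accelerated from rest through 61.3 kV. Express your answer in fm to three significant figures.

KE = 2eV = 2 × 1.602 × 10⁻¹⁹ × 6.130 × 10⁴ = 1.964 × 10⁻¹⁴ J.
p = √(2mKE) = √(2 × 6.645 × 10⁻²⁷ × 1.964 × 10⁻¹⁴) = 1.616 × 10⁻²⁰ kg·m/s.
λ = h/p = 6.626 × 10⁻³⁴ / 1.616 × 10⁻²⁰ = 4.10 × 10⁻¹⁴ m = 41.0 fm.

λ = 41.0 fm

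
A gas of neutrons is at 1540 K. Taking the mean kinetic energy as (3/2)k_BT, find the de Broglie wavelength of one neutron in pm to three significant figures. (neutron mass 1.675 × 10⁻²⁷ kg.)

λ = 64.1 pm

KE = (3/2)k_BT = 1.5 × 1.381 × 10⁻²³ × 1540 = 3.190 × 10⁻²⁰ J.
p = √(2mKE) = √(2 × 1.675 × 10⁻²⁷ × 3.190 × 10⁻²⁰) = 1.034 × 10⁻²³ kg·m/s.
λ = h/p = 6.41 × 10⁻¹¹ m = 64.1 pm.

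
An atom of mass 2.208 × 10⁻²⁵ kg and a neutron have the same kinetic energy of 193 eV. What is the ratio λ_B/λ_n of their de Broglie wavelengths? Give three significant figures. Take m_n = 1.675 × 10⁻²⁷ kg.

λ_B/λ_n = 0.0871

At fixed KE, p = √(2mKE) so λ = h/p ∝ 1/√m.
λ_B/λ_n = √(m_n/m_B) = √(1.675 × 10⁻²⁷/2.208 × 10⁻²⁵) = √(7.586 × 10⁻³) = 0.0871.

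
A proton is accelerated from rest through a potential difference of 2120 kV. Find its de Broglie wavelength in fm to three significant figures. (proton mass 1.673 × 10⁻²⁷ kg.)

KE = eV = 1.602 × 10⁻¹⁹ × 2.120 × 10⁶ = 3.396 × 10⁻¹³ J.
p = √(2mKE) = √(2 × 1.673 × 10⁻²⁷ × 3.396 × 10⁻¹³) = 3.371 × 10⁻²⁰ kg·m/s.
λ = h/p = 6.626 × 10⁻³⁴ / 3.371 × 10⁻²⁰ = 1.97 × 10⁻¹⁴ m = 19.7 fm.

λ = 19.7 fm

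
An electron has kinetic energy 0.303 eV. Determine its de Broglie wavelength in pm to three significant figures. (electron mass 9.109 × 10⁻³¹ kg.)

KE = 0.303 eV = 4.854 × 10⁻²⁰ J.
p = √(2mKE) = √(2 × 9.109 × 10⁻³¹ × 4.854 × 10⁻²⁰) = 2.974 × 10⁻²⁵ kg·m/s.
λ = h/p = 6.626 × 10⁻³⁴ / 2.974 × 10⁻²⁵ = 2.23 × 10⁻⁹ m = 2230 pm.

λ = 2230 pm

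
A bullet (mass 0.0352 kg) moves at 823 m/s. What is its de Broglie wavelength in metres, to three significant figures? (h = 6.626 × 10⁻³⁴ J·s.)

p = mv = 0.0352 × 823 = 2.897 × 10¹ kg·m/s.
λ = h/p = 6.626 × 10⁻³⁴ / 2.897 × 10¹ = 2.29 × 10⁻³⁵ m.

λ = 2.29 × 10⁻³⁵ m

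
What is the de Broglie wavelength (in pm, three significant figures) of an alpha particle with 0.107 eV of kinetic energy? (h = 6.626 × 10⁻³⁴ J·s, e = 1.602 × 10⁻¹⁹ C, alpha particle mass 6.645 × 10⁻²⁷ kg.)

λ = 43.9 pm

KE = 0.107 eV = 1.714 × 10⁻²⁰ J.
p = √(2mKE) = √(2 × 6.645 × 10⁻²⁷ × 1.714 × 10⁻²⁰) = 1.509 × 10⁻²³ kg·m/s.
λ = h/p = 6.626 × 10⁻³⁴ / 1.509 × 10⁻²³ = 4.39 × 10⁻¹¹ m = 43.9 pm.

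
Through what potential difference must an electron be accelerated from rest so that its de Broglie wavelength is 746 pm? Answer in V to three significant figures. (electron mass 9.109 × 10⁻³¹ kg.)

p = h/λ = 6.626 × 10⁻³⁴ / 7.460 × 10⁻¹⁰ = 8.882 × 10⁻²⁵ kg·m/s.
KE = p²/(2m) = 4.330 × 10⁻¹⁹ J.
V = KE/e = 4.330 × 10⁻¹⁹ / (1.602 × 10⁻¹⁹) = 2.70 V.

V = 2.70 V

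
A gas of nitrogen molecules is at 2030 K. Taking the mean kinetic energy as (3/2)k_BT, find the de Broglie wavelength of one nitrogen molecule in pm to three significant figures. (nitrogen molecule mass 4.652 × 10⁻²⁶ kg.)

λ = 10.6 pm

KE = (3/2)k_BT = 1.5 × 1.381 × 10⁻²³ × 2030 = 4.205 × 10⁻²⁰ J.
p = √(2mKE) = √(2 × 4.652 × 10⁻²⁶ × 4.205 × 10⁻²⁰) = 6.255 × 10⁻²³ kg·m/s.
λ = h/p = 1.06 × 10⁻¹¹ m = 10.6 pm.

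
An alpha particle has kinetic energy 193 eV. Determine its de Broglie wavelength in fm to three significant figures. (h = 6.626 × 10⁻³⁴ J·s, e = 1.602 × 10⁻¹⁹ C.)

λ = 1030 fm

KE = 193 eV = 3.092 × 10⁻¹⁷ J.
p = √(2mKE) = √(2 × 6.645 × 10⁻²⁷ × 3.092 × 10⁻¹⁷) = 6.410 × 10⁻²² kg·m/s.
λ = h/p = 6.626 × 10⁻³⁴ / 6.410 × 10⁻²² = 1.03 × 10⁻¹² m = 1030 fm.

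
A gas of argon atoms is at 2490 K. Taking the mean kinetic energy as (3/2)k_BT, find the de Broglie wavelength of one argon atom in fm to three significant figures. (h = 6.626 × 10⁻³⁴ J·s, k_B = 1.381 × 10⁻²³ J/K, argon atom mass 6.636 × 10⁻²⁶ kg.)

KE = (3/2)k_BT = 1.5 × 1.381 × 10⁻²³ × 2490 = 5.158 × 10⁻²⁰ J.
p = √(2mKE) = √(2 × 6.636 × 10⁻²⁶ × 5.158 × 10⁻²⁰) = 8.274 × 10⁻²³ kg·m/s.
λ = h/p = 8.01 × 10⁻¹² m = 8010 fm.

λ = 8010 fm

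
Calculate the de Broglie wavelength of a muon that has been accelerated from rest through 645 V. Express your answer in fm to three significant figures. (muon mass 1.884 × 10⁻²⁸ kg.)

KE = eV = 1.602 × 10⁻¹⁹ × 645.0 = 1.033 × 10⁻¹⁶ J.
p = √(2mKE) = √(2 × 1.884 × 10⁻²⁸ × 1.033 × 10⁻¹⁶) = 1.973 × 10⁻²² kg·m/s.
λ = h/p = 6.626 × 10⁻³⁴ / 1.973 × 10⁻²² = 3.36 × 10⁻¹² m = 3360 fm.

λ = 3360 fm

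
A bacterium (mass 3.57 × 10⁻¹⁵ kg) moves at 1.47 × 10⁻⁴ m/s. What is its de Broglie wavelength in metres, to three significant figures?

p = mv = 3.57 × 10⁻¹⁵ × 1.47 × 10⁻⁴ = 5.248 × 10⁻¹⁹ kg·m/s.
λ = h/p = 6.626 × 10⁻³⁴ / 5.248 × 10⁻¹⁹ = 1.26 × 10⁻¹⁵ m.

λ = 1.26 × 10⁻¹⁵ m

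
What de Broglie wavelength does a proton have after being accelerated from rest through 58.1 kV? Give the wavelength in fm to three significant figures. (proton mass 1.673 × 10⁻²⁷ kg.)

KE = eV = 1.602 × 10⁻¹⁹ × 5.810 × 10⁴ = 9.308 × 10⁻¹⁵ J.
p = √(2mKE) = √(2 × 1.673 × 10⁻²⁷ × 9.308 × 10⁻¹⁵) = 5.581 × 10⁻²¹ kg·m/s.
λ = h/p = 6.626 × 10⁻³⁴ / 5.581 × 10⁻²¹ = 1.19 × 10⁻¹³ m = 119 fm.

λ = 119 fm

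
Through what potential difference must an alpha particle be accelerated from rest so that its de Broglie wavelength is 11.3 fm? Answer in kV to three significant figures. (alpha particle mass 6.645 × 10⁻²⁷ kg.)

V = 807 kV

p = h/λ = 6.626 × 10⁻³⁴ / 1.130 × 10⁻¹⁴ = 5.864 × 10⁻²⁰ kg·m/s.
KE = p²/(2m) = 2.587 × 10⁻¹³ J.
V = KE/2e = 2.587 × 10⁻¹³ / (2 × 1.602 × 10⁻¹⁹) = 807 kV.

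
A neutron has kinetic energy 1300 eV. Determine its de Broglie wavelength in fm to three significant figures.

λ = 793 fm

KE = 1300 eV = 2.083 × 10⁻¹⁶ J.
p = √(2mKE) = √(2 × 1.675 × 10⁻²⁷ × 2.083 × 10⁻¹⁶) = 8.353 × 10⁻²² kg·m/s.
λ = h/p = 6.626 × 10⁻³⁴ / 8.353 × 10⁻²² = 7.93 × 10⁻¹³ m = 793 fm.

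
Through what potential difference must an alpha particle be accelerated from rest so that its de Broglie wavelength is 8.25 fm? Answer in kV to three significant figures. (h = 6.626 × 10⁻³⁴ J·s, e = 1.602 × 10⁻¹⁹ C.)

V = 1510 kV

p = h/λ = 6.626 × 10⁻³⁴ / 8.250 × 10⁻¹⁵ = 8.032 × 10⁻²⁰ kg·m/s.
KE = p²/(2m) = 4.854 × 10⁻¹³ J.
V = KE/2e = 4.854 × 10⁻¹³ / (2 × 1.602 × 10⁻¹⁹) = 1510 kV.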